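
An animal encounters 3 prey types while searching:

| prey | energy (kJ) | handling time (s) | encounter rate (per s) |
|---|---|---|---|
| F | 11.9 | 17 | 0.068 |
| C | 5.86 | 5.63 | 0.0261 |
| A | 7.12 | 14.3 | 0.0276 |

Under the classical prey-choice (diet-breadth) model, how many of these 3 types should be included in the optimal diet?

E/h in descending order: C 1.04, F 0.7, A 0.498 kJ/s. The optimal diet is the largest prefix of this list for which every included type satisfies E_i/h_i > R on the types above it.
Rate on top 1: 0.1334. F: 0.7 > 0.1334 → include.
Rate on top 2: 0.4178. A: 0.498 > 0.4178 → include.
Optimal diet: C, F, A — 3 of 3 types.

3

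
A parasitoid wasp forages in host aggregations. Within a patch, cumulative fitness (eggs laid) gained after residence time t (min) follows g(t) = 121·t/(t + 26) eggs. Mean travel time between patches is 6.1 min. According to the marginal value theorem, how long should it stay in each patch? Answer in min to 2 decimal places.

12.59 min

By the marginal value theorem, leave when the instantaneous gain rate g'(t) equals the habitat-wide average g(t)/(T + t).
g'(t) = 121·26/(t + 26)². Setting 121·26/(t+26)² = 121t/[(t+26)(6.1+t)] gives 26(6.1+t) = t(t+26), so t² = 26×6.1 = 158.6.
t* = √158.6 = 12.59 min.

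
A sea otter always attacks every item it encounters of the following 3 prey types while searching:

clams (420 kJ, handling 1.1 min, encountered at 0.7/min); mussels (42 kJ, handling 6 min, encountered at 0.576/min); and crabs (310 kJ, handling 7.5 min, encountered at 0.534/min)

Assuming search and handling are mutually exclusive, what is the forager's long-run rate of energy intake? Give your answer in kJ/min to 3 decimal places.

52.403 kJ/min

Energy encountered per unit search time: 0.7×420 + 0.576×42 + 0.534×310 = 483.7 kJ/min.
Handling time per unit search time: 0.7×1.1 + 0.576×6 + 0.534×7.5 = 8.231.
Rate = 483.7/(1 + 8.231) = 52.4 kJ/min.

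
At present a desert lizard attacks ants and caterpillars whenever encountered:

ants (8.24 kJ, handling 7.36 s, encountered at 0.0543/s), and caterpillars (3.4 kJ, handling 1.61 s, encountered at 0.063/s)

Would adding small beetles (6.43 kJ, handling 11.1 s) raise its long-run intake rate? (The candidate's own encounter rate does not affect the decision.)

Current rate: (0.0543×8.24 + 0.063×3.4)/(1 + 0.0543×7.36 + 0.063×1.61) = 0.4408 kJ/s.
small beetles: E/h = 6.43/11.1 = 0.5793 kJ/s.
Since 0.5793 > R, including small beetles increases the long-run rate.

Yes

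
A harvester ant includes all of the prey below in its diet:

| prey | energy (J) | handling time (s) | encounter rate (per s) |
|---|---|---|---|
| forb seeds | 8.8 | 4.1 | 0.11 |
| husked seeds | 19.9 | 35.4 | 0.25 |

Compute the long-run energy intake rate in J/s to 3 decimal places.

0.577 J/s

Energy encountered per unit search time: 0.11×8.8 + 0.25×19.9 = 5.943 J/s.
Handling time per unit search time: 0.11×4.1 + 0.25×35.4 = 9.301.
Rate = 5.943/(1 + 9.301) = 0.5769 J/s.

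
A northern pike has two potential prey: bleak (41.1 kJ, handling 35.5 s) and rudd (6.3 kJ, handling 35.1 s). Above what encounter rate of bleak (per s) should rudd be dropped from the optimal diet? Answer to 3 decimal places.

0.005 per s

The zero-one rule: include rudd iff E₂/h₂ > λE₁/(1+λh₁). Equality gives the switch point.
λE₁h₂ = E₂ + λE₂h₁ ⇒ λ = E₂/(E₁h₂ − E₂h₁) = 6.3/(1443 − 223.7) = 0.005168 per s.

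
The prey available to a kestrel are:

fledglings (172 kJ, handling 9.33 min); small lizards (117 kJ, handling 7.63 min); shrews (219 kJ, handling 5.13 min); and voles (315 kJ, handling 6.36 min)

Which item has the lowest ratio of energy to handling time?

In descending order of E/h:
voles: 315/6.36 = 49.5 kJ/min
shrews: 219/5.13 = 42.7 kJ/min
fledglings: 172/9.33 = 18.4 kJ/min
small lizards: 117/7.63 = 15.3 kJ/min

small lizards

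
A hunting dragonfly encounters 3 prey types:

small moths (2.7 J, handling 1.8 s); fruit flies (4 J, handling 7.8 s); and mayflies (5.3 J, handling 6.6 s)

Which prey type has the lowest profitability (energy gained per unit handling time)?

Profitability E/h (J/s): small moths = 2.7/1.8 = 1.5, fruit flies = 4/7.8 = 0.513, mayflies = 5.3/6.6 = 0.803.
Ranked: small moths > mayflies > fruit flies.

fruit flies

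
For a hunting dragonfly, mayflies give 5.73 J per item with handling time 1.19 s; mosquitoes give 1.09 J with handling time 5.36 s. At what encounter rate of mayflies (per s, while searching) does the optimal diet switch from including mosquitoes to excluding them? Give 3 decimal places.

The zero-one rule: include mosquitoes iff E₂/h₂ > λE₁/(1+λh₁). Equality gives the switch point.
λE₁h₂ = E₂ + λE₂h₁ ⇒ λ = E₂/(E₁h₂ − E₂h₁) = 1.09/(30.71 − 1.297) = 0.03706 per s.

0.037 per s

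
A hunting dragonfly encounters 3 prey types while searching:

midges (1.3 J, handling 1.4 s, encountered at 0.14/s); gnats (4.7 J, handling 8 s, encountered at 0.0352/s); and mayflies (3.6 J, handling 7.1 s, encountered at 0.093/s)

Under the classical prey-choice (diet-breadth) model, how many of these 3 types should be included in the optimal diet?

Rank by E/h (J/s): midges 0.929, gnats 0.588, mayflies 0.507. Include each in turn until the next type's E/h falls below the running intake rate.
Rate on top 1: 0.1522. gnats: 0.588 > 0.1522 → include.
Rate on top 2: 0.2351. mayflies: 0.507 > 0.2351 → include.
Optimal diet: midges, gnats, mayflies — 3 of 3 types.

3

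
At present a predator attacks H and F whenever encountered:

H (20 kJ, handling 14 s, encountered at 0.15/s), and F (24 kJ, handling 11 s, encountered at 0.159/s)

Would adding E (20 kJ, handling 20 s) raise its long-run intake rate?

No

Intake rate on the current diet: R = (0.15×20 + 0.159×24) / (1 + 0.15×14 + 0.159×11) = 6.816/4.849 = 1.406 kJ/s.
Profitability of E: 20/20 = 1 kJ/s.
Since 1 < R, time spent handling E is better spent searching.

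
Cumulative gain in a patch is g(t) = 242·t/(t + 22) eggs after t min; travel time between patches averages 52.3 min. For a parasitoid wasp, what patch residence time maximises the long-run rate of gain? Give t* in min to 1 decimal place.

33.9 min

Maximise g(t)/(T+t): set derivative to zero → g'(t)(T+t) = g(t).
g'(t) = 242·22/(t + 22)². Setting 242·22/(t+22)² = 242t/[(t+22)(52.3+t)] gives 22(52.3+t) = t(t+22), so t² = 22×52.3 = 1151.
t* = √1151 = 33.92 min.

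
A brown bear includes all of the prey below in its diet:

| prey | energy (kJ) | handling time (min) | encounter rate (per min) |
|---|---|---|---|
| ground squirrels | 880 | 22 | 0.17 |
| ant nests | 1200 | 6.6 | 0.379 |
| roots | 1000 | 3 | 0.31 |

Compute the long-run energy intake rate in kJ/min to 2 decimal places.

111.90 kJ/min

R = (0.17×880 + 0.379×1200 + 0.31×1000) / (1 + 0.17×22 + 0.379×6.6 + 0.31×3) = 914.4/8.171 = 111.9 kJ/min.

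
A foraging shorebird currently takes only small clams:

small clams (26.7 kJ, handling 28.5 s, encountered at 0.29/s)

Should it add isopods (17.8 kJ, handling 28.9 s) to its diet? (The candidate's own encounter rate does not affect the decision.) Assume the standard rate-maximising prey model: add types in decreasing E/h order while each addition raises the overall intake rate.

No

Intake rate on the current diet: R = (0.29×26.7) / (1 + 0.29×28.5) = 7.743/9.265 = 0.8357 kJ/s.
Profitability of isopods: 17.8/28.9 = 0.6159 kJ/s.
0.6159 < 0.8357, so adding isopods would lower the average — exclude it.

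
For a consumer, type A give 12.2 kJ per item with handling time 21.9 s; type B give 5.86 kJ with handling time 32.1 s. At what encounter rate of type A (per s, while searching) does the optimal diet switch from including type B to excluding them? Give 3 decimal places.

The zero-one rule: include type B iff E₂/h₂ > λE₁/(1+λh₁). Equality gives the switch point.
λE₁h₂ = E₂ + λE₂h₁ ⇒ λ = E₂/(E₁h₂ − E₂h₁) = 5.86/(391.6 − 128.3) = 0.02226 per s.

0.022 per s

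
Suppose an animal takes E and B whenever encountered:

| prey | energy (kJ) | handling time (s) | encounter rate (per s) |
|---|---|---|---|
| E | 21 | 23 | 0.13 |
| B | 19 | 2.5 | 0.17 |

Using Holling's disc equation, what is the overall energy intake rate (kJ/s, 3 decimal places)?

R = (0.13×21 + 0.17×19) / (1 + 0.13×23 + 0.17×2.5) = 5.96/4.415 = 1.35 kJ/s.

1.350 kJ/s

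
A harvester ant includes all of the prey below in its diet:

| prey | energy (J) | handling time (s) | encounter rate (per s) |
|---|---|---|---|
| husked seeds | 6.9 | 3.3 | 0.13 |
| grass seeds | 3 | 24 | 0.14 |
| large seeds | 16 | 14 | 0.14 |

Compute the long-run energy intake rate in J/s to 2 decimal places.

0.53 J/s

R = (0.13×6.9 + 0.14×3 + 0.14×16) / (1 + 0.13×3.3 + 0.14×24 + 0.14×14) = 3.557/6.749 = 0.527 J/s.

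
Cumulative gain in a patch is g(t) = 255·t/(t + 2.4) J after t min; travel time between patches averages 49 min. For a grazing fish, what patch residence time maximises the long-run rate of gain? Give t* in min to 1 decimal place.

Maximise g(t)/(T+t): set derivative to zero → g'(t)(T+t) = g(t).
g'(t) = 255·2.4/(t + 2.4)². Setting 255·2.4/(t+2.4)² = 255t/[(t+2.4)(49+t)] gives 2.4(49+t) = t(t+2.4), so t² = 2.4×49 = 117.6.
t* = √117.6 = 10.84 min.

10.8 min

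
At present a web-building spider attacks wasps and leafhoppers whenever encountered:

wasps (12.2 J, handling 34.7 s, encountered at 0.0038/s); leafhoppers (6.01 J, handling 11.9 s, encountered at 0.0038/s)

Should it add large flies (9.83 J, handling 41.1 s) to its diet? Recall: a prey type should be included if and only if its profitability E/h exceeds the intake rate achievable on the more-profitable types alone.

Yes

On wasps and leafhoppers alone, R = ΣλE/(1+Σλh) = 0.0692/1.177 = 0.05879 J/s.
Profitability of large flies: 9.83/41.1 = 0.2392 J/s.
Since 0.2392 > R, including large flies increases the long-run rate.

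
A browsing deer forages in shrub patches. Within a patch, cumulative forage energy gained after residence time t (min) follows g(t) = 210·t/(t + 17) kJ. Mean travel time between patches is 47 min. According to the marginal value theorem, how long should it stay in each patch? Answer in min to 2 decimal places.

Maximise g(t)/(T+t): set derivative to zero → g'(t)(T+t) = g(t).
g'(t) = 210·17/(t + 17)². Setting 210·17/(t+17)² = 210t/[(t+17)(47+t)] gives 17(47+t) = t(t+17), so t² = 17×47 = 799.
t* = √799 = 28.27 min.

28.27 min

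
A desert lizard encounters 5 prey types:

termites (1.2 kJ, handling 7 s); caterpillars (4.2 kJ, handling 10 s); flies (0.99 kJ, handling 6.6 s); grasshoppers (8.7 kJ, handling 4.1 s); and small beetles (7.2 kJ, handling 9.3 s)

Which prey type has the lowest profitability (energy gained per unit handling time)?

flies

Profitability E/h (kJ/s): termites = 1.2/7 = 0.171, caterpillars = 4.2/10 = 0.42, flies = 0.99/6.6 = 0.15, grasshoppers = 8.7/4.1 = 2.12, small beetles = 7.2/9.3 = 0.774.
Ranked: grasshoppers > small beetles > caterpillars > termites > flies.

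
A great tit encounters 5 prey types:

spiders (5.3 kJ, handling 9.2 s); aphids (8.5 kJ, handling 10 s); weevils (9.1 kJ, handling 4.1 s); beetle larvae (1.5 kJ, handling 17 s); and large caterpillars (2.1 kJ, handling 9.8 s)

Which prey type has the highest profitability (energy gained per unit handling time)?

weevils

Profitability E/h (kJ/s): spiders = 5.3/9.2 = 0.576, aphids = 8.5/10 = 0.85, weevils = 9.1/4.1 = 2.22, beetle larvae = 1.5/17 = 0.0882, large caterpillars = 2.1/9.8 = 0.214.
Ranked: weevils > aphids > spiders > large caterpillars > beetle larvae.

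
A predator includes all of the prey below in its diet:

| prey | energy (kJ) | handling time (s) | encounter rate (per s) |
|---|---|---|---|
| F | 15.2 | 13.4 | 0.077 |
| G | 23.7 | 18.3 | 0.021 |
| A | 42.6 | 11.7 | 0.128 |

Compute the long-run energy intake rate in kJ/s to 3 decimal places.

1.819 kJ/s

Energy encountered per unit search time: 0.077×15.2 + 0.021×23.7 + 0.128×42.6 = 7.121 kJ/s.
Handling time per unit search time: 0.077×13.4 + 0.021×18.3 + 0.128×11.7 = 2.914.
Rate = 7.121/(1 + 2.914) = 1.819 kJ/s.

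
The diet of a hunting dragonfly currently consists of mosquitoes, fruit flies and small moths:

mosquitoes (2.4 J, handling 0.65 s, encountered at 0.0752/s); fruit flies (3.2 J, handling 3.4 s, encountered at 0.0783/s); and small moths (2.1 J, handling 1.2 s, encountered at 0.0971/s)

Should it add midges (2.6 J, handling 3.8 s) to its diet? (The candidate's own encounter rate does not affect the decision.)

Intake rate on the current diet: R = (0.0752×2.4 + 0.0783×3.2 + 0.0971×2.1) / (1 + 0.0752×0.65 + 0.0783×3.4 + 0.0971×1.2) = 0.635/1.432 = 0.4435 J/s.
Profitability of midges: 2.6/3.8 = 0.6842 J/s.
Since 0.6842 > R, including midges increases the long-run rate.

Yes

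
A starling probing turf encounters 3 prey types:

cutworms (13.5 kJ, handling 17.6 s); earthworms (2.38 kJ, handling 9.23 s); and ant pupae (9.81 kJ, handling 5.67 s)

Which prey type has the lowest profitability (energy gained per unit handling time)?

Profitability E/h (kJ/s): cutworms = 13.5/17.6 = 0.767, earthworms = 2.38/9.23 = 0.258, ant pupae = 9.81/5.67 = 1.73.
Ranked: ant pupae > cutworms > earthworms.

earthworms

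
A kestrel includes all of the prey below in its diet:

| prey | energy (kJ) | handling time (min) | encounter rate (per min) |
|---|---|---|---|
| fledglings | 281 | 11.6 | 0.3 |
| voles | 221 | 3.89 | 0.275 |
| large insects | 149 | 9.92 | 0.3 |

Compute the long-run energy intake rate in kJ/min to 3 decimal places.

22.259 kJ/min

R = (0.3×281 + 0.275×221 + 0.3×149) / (1 + 0.3×11.6 + 0.275×3.89 + 0.3×9.92) = 189.8/8.526 = 22.26 kJ/min.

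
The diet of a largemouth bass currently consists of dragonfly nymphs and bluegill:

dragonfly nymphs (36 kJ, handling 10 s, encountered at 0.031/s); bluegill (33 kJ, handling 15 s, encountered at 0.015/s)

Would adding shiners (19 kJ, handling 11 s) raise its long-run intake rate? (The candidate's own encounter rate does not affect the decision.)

Yes

Current rate: (0.031×36 + 0.015×33)/(1 + 0.031×10 + 0.015×15) = 1.05 kJ/s.
shiners: E/h = 19/11 = 1.727 kJ/s.
1.727 > 1.05, so adding shiners raises the average — include it.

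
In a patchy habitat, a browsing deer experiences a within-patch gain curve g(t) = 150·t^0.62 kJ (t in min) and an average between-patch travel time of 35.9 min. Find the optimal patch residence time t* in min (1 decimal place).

58.6 min

By the marginal value theorem, leave when the instantaneous gain rate g'(t) equals the habitat-wide average g(t)/(T + t).
g'(t) = 0.62·150·t^-0.38. Setting 0.62·150·t^-0.38 = 150·t^0.62/(35.9+t) gives 0.62(35.9+t) = t, so 0.38·t = 0.62×35.9.
t* = 0.62×35.9/0.38 = 58.57 min.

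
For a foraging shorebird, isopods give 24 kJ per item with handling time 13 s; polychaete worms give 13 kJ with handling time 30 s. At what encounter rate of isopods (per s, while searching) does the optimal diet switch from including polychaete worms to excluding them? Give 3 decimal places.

0.024 per s

The zero-one rule: include polychaete worms iff E₂/h₂ > λE₁/(1+λh₁). Equality gives the switch point.
λE₁h₂ = E₂ + λE₂h₁ ⇒ λ = E₂/(E₁h₂ − E₂h₁) = 13/(720 − 169) = 0.02359 per s.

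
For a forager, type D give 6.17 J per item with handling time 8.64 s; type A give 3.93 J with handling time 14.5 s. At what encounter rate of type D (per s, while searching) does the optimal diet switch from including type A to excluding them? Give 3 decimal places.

0.071 per s

The zero-one rule: include type A iff E₂/h₂ > λE₁/(1+λh₁). Equality gives the switch point.
λE₁h₂ = E₂ + λE₂h₁ ⇒ λ = E₂/(E₁h₂ − E₂h₁) = 3.93/(89.47 − 33.96) = 0.0708 per s.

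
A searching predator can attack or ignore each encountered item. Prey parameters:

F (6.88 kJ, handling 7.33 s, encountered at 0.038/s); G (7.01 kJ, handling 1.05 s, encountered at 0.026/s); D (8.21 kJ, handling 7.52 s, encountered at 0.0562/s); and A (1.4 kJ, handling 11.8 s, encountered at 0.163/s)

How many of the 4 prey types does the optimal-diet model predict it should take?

3

E/h in descending order: G 6.68, D 1.09, F 0.939, A 0.119 kJ/s. The optimal diet is the largest prefix of this list for which every included type satisfies E_i/h_i > R on the types above it.
Rate on top 1: 0.1774. D: 1.09 > 0.1774 → include.
Rate on top 2: 0.4439. F: 0.939 > 0.4439 → include.
Rate on top 3: 0.5236. A: 0.119 < 0.5236 → exclude; stop.
Optimal diet: G, D, F — 3 of 4 types.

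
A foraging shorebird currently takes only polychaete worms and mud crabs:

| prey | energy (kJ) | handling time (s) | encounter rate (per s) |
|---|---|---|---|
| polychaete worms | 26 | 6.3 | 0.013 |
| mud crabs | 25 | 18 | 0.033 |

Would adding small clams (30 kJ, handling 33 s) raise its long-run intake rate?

Current rate: (0.013×26 + 0.033×25)/(1 + 0.013×6.3 + 0.033×18) = 0.694 kJ/s.
Profitability of small clams: 30/33 = 0.9091 kJ/s.
0.9091 > 0.694, so adding small clams raises the average — include it.

Yes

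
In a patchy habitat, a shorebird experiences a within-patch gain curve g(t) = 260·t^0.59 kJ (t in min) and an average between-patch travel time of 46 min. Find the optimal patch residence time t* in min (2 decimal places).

66.20 min

Maximise g(t)/(T+t): set derivative to zero → g'(t)(T+t) = g(t).
g'(t) = 0.59·260·t^-0.41. Setting 0.59·260·t^-0.41 = 260·t^0.59/(46+t) gives 0.59(46+t) = t, so 0.41·t = 0.59×46.
t* = 0.59×46/0.41 = 66.2 min.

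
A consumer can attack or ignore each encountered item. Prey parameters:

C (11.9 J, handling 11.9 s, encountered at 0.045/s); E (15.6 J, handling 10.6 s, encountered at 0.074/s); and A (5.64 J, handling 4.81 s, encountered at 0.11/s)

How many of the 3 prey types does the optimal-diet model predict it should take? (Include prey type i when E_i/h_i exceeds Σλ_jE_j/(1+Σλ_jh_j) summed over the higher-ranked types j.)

3

Profitabilities (E/h, J/s): E 1.47, A 1.17, C 1. Add prey in this order while the next type's profitability exceeds the intake rate on those already taken.
Rate on top 1: 0.6469. A: 1.17 > 0.6469 → include.
Rate on top 2: 0.7671. C: 1 > 0.7671 → include.
Optimal diet: E, A, C — 3 of 3 types.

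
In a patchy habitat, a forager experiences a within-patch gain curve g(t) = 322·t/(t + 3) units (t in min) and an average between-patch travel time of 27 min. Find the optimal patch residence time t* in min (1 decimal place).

9.0 min

By the marginal value theorem, leave when the instantaneous gain rate g'(t) equals the habitat-wide average g(t)/(T + t).
g'(t) = 322·3/(t + 3)². Setting 322·3/(t+3)² = 322t/[(t+3)(27+t)] gives 3(27+t) = t(t+3), so t² = 3×27 = 81.
t* = √81 = 9 min.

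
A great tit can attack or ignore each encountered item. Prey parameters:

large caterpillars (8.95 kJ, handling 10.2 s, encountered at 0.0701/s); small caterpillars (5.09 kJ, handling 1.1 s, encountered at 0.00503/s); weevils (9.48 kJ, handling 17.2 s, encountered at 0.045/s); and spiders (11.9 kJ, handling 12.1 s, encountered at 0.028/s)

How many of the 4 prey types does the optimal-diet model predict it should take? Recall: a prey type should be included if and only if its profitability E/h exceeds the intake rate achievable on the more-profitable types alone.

4

Rank by E/h (kJ/s): small caterpillars 4.63, spiders 0.983, large caterpillars 0.877, weevils 0.551. Include each in turn until the next type's E/h falls below the running intake rate.
Rate on top 1: 0.02546. spiders: 0.983 > 0.02546 → include.
Rate on top 2: 0.2669. large caterpillars: 0.877 > 0.2669 → include.
Rate on top 3: 0.4789. weevils: 0.551 > 0.4789 → include.
Optimal diet: small caterpillars, spiders, large caterpillars, weevils — 4 of 4 types.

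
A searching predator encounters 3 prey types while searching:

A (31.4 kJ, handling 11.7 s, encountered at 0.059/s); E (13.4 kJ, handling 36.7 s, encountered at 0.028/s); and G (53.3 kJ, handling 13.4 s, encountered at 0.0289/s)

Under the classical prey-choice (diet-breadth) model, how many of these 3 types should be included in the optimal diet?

2

Rank by E/h (kJ/s): G 3.98, A 2.68, E 0.365. Include each in turn until the next type's E/h falls below the running intake rate.
Rate on top 1: 1.11. A: 2.68 > 1.11 → include.
Rate on top 2: 1.633. E: 0.365 < 1.633 → exclude; stop.
Optimal diet: G, A — 2 of 3 types.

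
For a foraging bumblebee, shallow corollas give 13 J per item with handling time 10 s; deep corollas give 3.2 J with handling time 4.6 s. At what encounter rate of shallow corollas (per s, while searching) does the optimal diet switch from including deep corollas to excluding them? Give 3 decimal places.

The zero-one rule: include deep corollas iff E₂/h₂ > λE₁/(1+λh₁). Equality gives the switch point.
λE₁h₂ = E₂ + λE₂h₁ ⇒ λ = E₂/(E₁h₂ − E₂h₁) = 3.2/(59.8 − 32) = 0.1151 per s.

0.115 per s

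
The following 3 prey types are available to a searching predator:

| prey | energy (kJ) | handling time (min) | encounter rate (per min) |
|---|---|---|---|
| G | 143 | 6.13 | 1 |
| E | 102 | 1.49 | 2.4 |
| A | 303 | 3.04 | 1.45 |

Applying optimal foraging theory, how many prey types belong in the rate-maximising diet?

1

Rank by E/h (kJ/min): A 99.7, E 68.5, G 23.3. Include each in turn until the next type's E/h falls below the running intake rate.
Rate on top 1: 81.24. E: 68.5 < 81.24 → exclude; stop.
Optimal diet: A — 1 of 3 types.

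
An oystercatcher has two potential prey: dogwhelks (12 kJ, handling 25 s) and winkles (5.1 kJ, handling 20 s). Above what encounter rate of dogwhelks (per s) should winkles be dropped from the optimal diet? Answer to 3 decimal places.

0.045 per s

Drop winkles once their profitability E₂/h₂ falls below the rate achievable on dogwhelks alone: E₂/h₂ = λE₁/(1 + λh₁).
Solve for λ: λE₁h₂ = E₂(1 + λh₁) → λ(E₁h₂ − E₂h₁) = E₂ → λ = E₂/(E₁h₂ − E₂h₁).
λ = 5.1/(12×20 − 5.1×25) = 5.1/112.5 = 0.04533 per s.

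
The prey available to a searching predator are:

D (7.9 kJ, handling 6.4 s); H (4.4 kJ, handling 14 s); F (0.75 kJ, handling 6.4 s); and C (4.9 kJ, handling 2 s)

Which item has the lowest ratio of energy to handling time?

In descending order of E/h:
C: 4.9/2 = 2.45 kJ/s
D: 7.9/6.4 = 1.23 kJ/s
H: 4.4/14 = 0.314 kJ/s
F: 0.75/6.4 = 0.117 kJ/s

F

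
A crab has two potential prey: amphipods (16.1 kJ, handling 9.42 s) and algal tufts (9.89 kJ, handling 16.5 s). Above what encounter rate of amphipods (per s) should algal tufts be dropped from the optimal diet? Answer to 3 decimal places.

At the threshold, the rate on amphipods alone equals the profitability of algal tufts: λ·16.1/(1 + λ·9.42) = 9.89/16.5 = 0.5994.
Rearranging, λ(16.1 − 0.5994×9.42) = 0.5994, so λ = 0.5994/10.45 = 0.05734 per s.

0.057 per s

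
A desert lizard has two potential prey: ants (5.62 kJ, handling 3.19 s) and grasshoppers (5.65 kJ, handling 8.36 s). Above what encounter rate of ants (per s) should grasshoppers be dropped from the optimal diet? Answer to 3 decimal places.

0.195 per s

Drop grasshoppers once their profitability E₂/h₂ falls below the rate achievable on ants alone: E₂/h₂ = λE₁/(1 + λh₁).
Solve for λ: λE₁h₂ = E₂(1 + λh₁) → λ(E₁h₂ − E₂h₁) = E₂ → λ = E₂/(E₁h₂ − E₂h₁).
λ = 5.65/(5.62×8.36 − 5.65×3.19) = 5.65/28.96 = 0.1951 per s.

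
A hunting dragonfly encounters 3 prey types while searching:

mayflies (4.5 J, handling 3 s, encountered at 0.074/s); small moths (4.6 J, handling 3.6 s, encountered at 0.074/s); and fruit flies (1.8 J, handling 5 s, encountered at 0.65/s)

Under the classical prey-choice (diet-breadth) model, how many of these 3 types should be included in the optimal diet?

Rank by E/h (J/s): mayflies 1.5, small moths 1.28, fruit flies 0.36. Include each in turn until the next type's E/h falls below the running intake rate.
Rate on top 1: 0.2725. small moths: 1.28 > 0.2725 → include.
Rate on top 2: 0.4524. fruit flies: 0.36 < 0.4524 → exclude; stop.
Optimal diet: mayflies, small moths — 2 of 3 types.

2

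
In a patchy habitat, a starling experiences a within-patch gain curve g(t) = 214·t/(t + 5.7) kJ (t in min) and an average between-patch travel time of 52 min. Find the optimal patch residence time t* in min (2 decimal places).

17.22 min

Maximise g(t)/(T+t): set derivative to zero → g'(t)(T+t) = g(t).
g'(t) = 214·5.7/(t + 5.7)². Setting 214·5.7/(t+5.7)² = 214t/[(t+5.7)(52+t)] gives 5.7(52+t) = t(t+5.7), so t² = 5.7×52 = 296.4.
t* = √296.4 = 17.22 min.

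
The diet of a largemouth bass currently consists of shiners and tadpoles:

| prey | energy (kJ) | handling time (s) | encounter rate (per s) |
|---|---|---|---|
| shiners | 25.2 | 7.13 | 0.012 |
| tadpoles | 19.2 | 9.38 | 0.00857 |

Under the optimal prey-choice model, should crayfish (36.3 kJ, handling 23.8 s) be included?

Yes

On shiners and tadpoles alone, R = ΣλE/(1+Σλh) = 0.4669/1.166 = 0.4005 kJ/s.
Profitability of crayfish: 36.3/23.8 = 1.525 kJ/s.
Since 1.525 > R, including crayfish increases the long-run rate.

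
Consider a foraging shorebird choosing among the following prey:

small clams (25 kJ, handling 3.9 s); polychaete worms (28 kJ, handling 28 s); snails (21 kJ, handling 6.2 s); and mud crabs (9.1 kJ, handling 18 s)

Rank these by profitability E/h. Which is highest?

small clams

In descending order of E/h:
small clams: 25/3.9 = 6.41 kJ/s
snails: 21/6.2 = 3.39 kJ/s
polychaete worms: 28/28 = 1 kJ/s
mud crabs: 9.1/18 = 0.506 kJ/s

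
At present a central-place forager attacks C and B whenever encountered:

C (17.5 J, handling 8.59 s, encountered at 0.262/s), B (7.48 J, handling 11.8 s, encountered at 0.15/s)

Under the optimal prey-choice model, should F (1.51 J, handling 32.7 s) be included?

On C and B alone, R = ΣλE/(1+Σλh) = 5.707/5.021 = 1.137 J/s.
Profitability of F: 1.51/32.7 = 0.04618 J/s.
0.04618 < 1.137, so adding F would lower the average — exclude it.

No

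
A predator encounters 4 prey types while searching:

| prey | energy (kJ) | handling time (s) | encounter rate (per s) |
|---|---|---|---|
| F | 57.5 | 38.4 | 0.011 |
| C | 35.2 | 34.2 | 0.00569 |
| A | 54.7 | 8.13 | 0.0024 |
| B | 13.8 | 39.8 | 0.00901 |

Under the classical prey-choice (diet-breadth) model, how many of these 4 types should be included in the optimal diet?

Profitabilities (E/h, kJ/s): A 6.73, F 1.5, C 1.03, B 0.347. Add prey in this order while the next type's profitability exceeds the intake rate on those already taken.
Rate on top 1: 0.1288. F: 1.5 > 0.1288 → include.
Rate on top 2: 0.5297. C: 1.03 > 0.5297 → include.
Rate on top 3: 0.5891. B: 0.347 < 0.5891 → exclude; stop.
Optimal diet: A, F, C — 3 of 4 types.

3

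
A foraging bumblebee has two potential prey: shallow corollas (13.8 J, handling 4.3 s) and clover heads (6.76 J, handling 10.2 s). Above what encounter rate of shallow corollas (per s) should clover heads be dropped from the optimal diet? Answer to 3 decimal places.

Drop clover heads once their profitability E₂/h₂ falls below the rate achievable on shallow corollas alone: E₂/h₂ = λE₁/(1 + λh₁).
Solve for λ: λE₁h₂ = E₂(1 + λh₁) → λ(E₁h₂ − E₂h₁) = E₂ → λ = E₂/(E₁h₂ − E₂h₁).
λ = 6.76/(13.8×10.2 − 6.76×4.3) = 6.76/111.7 = 0.06052 per s.

0.061 per s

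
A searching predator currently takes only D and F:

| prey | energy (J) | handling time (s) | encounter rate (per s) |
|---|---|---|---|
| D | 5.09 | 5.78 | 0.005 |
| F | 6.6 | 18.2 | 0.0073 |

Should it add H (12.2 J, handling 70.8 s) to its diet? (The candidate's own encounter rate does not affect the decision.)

Yes

Current rate: (0.005×5.09 + 0.0073×6.6)/(1 + 0.005×5.78 + 0.0073×18.2) = 0.06338 J/s.
Profitability of H: 12.2/70.8 = 0.1723 J/s.
Since 0.1723 > R, including H increases the long-run rate.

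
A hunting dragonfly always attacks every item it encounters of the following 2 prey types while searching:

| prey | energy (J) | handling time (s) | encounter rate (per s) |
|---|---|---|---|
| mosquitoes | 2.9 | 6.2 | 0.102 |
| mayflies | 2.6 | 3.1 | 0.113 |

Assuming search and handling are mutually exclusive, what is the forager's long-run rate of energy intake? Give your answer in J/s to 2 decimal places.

0.30 J/s

Energy encountered per unit search time: 0.102×2.9 + 0.113×2.6 = 0.5896 J/s.
Handling time per unit search time: 0.102×6.2 + 0.113×3.1 = 0.9827.
Rate = 0.5896/(1 + 0.9827) = 0.2974 J/s.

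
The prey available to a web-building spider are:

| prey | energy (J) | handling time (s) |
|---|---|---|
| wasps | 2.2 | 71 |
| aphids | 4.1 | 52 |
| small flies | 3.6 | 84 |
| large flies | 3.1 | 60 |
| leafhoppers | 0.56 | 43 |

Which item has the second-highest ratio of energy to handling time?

large flies

In descending order of E/h:
aphids: 4.1/52 = 0.0788 J/s
large flies: 3.1/60 = 0.0517 J/s
small flies: 3.6/84 = 0.0429 J/s
wasps: 2.2/71 = 0.031 J/s
leafhoppers: 0.56/43 = 0.013 J/s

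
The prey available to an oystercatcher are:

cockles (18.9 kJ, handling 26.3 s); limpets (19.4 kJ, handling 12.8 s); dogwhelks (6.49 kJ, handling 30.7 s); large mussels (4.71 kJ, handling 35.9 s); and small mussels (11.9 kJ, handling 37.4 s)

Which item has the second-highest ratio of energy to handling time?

Profitability E/h (kJ/s): cockles = 18.9/26.3 = 0.719, limpets = 19.4/12.8 = 1.52, dogwhelks = 6.49/30.7 = 0.211, large mussels = 4.71/35.9 = 0.131, small mussels = 11.9/37.4 = 0.318.
Ranked: limpets > cockles > small mussels > dogwhelks > large mussels.

cockles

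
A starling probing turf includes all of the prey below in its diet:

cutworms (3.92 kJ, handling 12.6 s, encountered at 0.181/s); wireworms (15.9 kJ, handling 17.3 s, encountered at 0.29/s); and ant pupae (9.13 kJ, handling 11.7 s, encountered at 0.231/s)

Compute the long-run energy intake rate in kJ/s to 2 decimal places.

0.68 kJ/s

R = (0.181×3.92 + 0.29×15.9 + 0.231×9.13) / (1 + 0.181×12.6 + 0.29×17.3 + 0.231×11.7) = 7.43/11 = 0.6754 kJ/s.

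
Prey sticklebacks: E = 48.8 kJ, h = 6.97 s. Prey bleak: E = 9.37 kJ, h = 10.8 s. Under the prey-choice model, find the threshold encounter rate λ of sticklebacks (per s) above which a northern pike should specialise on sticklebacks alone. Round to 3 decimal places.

0.020 per s

At the threshold, the rate on sticklebacks alone equals the profitability of bleak: λ·48.8/(1 + λ·6.97) = 9.37/10.8 = 0.8676.
Rearranging, λ(48.8 − 0.8676×6.97) = 0.8676, so λ = 0.8676/42.75 = 0.02029 per s.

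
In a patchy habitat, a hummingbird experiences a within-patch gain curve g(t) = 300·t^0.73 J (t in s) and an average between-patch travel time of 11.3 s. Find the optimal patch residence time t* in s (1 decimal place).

30.6 s

Optimal t* satisfies g'(t*) = g(t*)/(T + t*).
g'(t) = 0.73·300·t^-0.27. Setting 0.73·300·t^-0.27 = 300·t^0.73/(11.3+t) gives 0.73(11.3+t) = t, so 0.27·t = 0.73×11.3.
t* = 0.73×11.3/0.27 = 30.55 s.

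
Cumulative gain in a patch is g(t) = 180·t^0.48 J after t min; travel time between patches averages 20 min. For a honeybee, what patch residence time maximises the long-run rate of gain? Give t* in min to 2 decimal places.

By the marginal value theorem, leave when the instantaneous gain rate g'(t) equals the habitat-wide average g(t)/(T + t).
g'(t) = 0.48·180·t^-0.52. Setting 0.48·180·t^-0.52 = 180·t^0.48/(20+t) gives 0.48(20+t) = t, so 0.52·t = 0.48×20.
t* = 0.48×20/0.52 = 18.46 min.

18.46 min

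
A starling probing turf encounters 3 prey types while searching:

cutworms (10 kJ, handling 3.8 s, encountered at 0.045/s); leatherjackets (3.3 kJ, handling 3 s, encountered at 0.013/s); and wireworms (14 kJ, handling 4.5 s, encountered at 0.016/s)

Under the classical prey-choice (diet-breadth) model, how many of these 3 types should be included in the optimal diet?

E/h in descending order: wireworms 3.11, cutworms 2.63, leatherjackets 1.1 kJ/s. The optimal diet is the largest prefix of this list for which every included type satisfies E_i/h_i > R on the types above it.
Rate on top 1: 0.209. cutworms: 2.63 > 0.209 → include.
Rate on top 2: 0.5422. leatherjackets: 1.1 > 0.5422 → include.
Optimal diet: wireworms, cutworms, leatherjackets — 3 of 3 types.

3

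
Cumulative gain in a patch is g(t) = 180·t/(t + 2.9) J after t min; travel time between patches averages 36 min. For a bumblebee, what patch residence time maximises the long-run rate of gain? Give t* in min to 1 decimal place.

By the marginal value theorem, leave when the instantaneous gain rate g'(t) equals the habitat-wide average g(t)/(T + t).
g'(t) = 180·2.9/(t + 2.9)². Setting 180·2.9/(t+2.9)² = 180t/[(t+2.9)(36+t)] gives 2.9(36+t) = t(t+2.9), so t² = 2.9×36 = 104.4.
t* = √104.4 = 10.22 min.

10.2 min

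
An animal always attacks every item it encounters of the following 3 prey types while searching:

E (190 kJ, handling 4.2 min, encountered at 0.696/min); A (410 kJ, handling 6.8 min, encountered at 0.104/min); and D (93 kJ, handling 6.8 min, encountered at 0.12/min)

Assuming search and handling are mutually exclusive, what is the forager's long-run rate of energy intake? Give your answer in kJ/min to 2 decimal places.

34.16 kJ/min

R = Σλ_iE_i / (1 + Σλ_ih_i)
Numerator: 0.696×190 + 0.104×410 + 0.12×93 = 186
Denominator: 1 + 0.696×4.2 + 0.104×6.8 + 0.12×6.8 = 5.446
R = 186/5.446 = 34.16 kJ/min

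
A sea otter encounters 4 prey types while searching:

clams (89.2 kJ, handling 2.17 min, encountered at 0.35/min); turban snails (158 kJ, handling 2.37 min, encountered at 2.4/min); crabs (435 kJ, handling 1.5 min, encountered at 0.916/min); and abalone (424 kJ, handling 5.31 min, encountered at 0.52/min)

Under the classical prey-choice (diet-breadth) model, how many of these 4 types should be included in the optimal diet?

Profitabilities (E/h, kJ/min): crabs 290, abalone 79.8, turban snails 66.7, clams 41.1. Add prey in this order while the next type's profitability exceeds the intake rate on those already taken.
Rate on top 1: 167.8. abalone: 79.8 < 167.8 → exclude; stop.
Optimal diet: crabs — 1 of 4 types.

1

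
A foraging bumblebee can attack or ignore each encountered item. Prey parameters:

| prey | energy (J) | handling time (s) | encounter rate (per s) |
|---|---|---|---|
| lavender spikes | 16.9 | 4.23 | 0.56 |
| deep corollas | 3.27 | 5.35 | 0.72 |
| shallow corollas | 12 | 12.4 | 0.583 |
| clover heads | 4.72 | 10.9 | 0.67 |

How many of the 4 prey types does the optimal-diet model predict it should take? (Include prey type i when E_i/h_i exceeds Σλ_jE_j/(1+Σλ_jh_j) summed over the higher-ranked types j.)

1

E/h in descending order: lavender spikes 4, shallow corollas 0.968, deep corollas 0.611, clover heads 0.433 J/s. The optimal diet is the largest prefix of this list for which every included type satisfies E_i/h_i > R on the types above it.
Rate on top 1: 2.809. shallow corollas: 0.968 < 2.809 → exclude; stop.
Optimal diet: lavender spikes — 1 of 4 types.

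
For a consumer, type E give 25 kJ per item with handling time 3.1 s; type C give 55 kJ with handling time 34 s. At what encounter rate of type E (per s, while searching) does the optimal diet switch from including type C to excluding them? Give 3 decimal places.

At the threshold, the rate on type E alone equals the profitability of type C: λ·25/(1 + λ·3.1) = 55/34 = 1.618.
Rearranging, λ(25 − 1.618×3.1) = 1.618, so λ = 1.618/19.99 = 0.08094 per s.

0.081 per s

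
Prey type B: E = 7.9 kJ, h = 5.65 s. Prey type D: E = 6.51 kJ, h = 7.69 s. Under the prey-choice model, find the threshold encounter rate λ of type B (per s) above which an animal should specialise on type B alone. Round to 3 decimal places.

0.272 per s

Drop type D once their profitability E₂/h₂ falls below the rate achievable on type B alone: E₂/h₂ = λE₁/(1 + λh₁).
Solve for λ: λE₁h₂ = E₂(1 + λh₁) → λ(E₁h₂ − E₂h₁) = E₂ → λ = E₂/(E₁h₂ − E₂h₁).
λ = 6.51/(7.9×7.69 − 6.51×5.65) = 6.51/23.97 = 0.2716 per s.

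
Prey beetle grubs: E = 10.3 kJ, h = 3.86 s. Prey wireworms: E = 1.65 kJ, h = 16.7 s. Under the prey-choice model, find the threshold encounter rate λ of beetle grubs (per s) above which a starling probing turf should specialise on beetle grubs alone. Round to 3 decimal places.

0.010 per s

The zero-one rule: include wireworms iff E₂/h₂ > λE₁/(1+λh₁). Equality gives the switch point.
λE₁h₂ = E₂ + λE₂h₁ ⇒ λ = E₂/(E₁h₂ − E₂h₁) = 1.65/(172 − 6.369) = 0.009961 per s.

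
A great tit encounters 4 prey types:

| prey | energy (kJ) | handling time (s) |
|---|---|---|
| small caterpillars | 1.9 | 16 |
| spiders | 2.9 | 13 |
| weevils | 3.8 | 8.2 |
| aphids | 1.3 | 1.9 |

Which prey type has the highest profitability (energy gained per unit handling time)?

aphids

Profitability E/h (kJ/s): small caterpillars = 1.9/16 = 0.119, spiders = 2.9/13 = 0.223, weevils = 3.8/8.2 = 0.463, aphids = 1.3/1.9 = 0.684.
Ranked: aphids > weevils > spiders > small caterpillars.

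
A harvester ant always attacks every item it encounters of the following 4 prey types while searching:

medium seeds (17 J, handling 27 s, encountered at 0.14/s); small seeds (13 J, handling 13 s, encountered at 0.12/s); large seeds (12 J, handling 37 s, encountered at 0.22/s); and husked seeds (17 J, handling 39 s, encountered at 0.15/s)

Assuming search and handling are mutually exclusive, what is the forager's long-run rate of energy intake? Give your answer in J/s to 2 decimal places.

0.45 J/s

R = (0.14×17 + 0.12×13 + 0.22×12 + 0.15×17) / (1 + 0.14×27 + 0.12×13 + 0.22×37 + 0.15×39) = 9.13/20.33 = 0.4491 J/s.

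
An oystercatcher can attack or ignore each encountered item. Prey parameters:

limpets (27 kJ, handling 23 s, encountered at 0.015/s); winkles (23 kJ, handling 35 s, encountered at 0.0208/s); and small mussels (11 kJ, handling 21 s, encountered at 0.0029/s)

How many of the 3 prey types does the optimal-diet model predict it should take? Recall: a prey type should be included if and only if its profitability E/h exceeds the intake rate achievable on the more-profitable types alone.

Profitabilities (E/h, kJ/s): limpets 1.17, winkles 0.657, small mussels 0.524. Add prey in this order while the next type's profitability exceeds the intake rate on those already taken.
Rate on top 1: 0.3011. winkles: 0.657 > 0.3011 → include.
Rate on top 2: 0.4261. small mussels: 0.524 > 0.4261 → include.
Optimal diet: limpets, winkles, small mussels — 3 of 3 types.

3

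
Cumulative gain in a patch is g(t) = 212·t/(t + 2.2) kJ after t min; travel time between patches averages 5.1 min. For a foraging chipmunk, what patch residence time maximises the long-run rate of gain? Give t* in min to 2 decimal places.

3.35 min

By the marginal value theorem, leave when the instantaneous gain rate g'(t) equals the habitat-wide average g(t)/(T + t).
g'(t) = 212·2.2/(t + 2.2)². Setting 212·2.2/(t+2.2)² = 212t/[(t+2.2)(5.1+t)] gives 2.2(5.1+t) = t(t+2.2), so t² = 2.2×5.1 = 11.22.
t* = √11.22 = 3.35 min.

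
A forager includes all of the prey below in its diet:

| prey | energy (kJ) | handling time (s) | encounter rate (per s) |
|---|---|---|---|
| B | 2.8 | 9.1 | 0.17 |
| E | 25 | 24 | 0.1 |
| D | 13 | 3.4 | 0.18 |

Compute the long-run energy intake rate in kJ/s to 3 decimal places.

Energy encountered per unit search time: 0.17×2.8 + 0.1×25 + 0.18×13 = 5.316 kJ/s.
Handling time per unit search time: 0.17×9.1 + 0.1×24 + 0.18×3.4 = 4.559.
Rate = 5.316/(1 + 4.559) = 0.9563 kJ/s.

0.956 kJ/s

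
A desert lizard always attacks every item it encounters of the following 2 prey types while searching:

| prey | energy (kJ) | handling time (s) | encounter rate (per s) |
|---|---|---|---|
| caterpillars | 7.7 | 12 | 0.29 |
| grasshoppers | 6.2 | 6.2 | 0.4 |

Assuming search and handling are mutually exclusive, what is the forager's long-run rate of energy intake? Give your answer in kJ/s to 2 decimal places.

Energy encountered per unit search time: 0.29×7.7 + 0.4×6.2 = 4.713 kJ/s.
Handling time per unit search time: 0.29×12 + 0.4×6.2 = 5.96.
Rate = 4.713/(1 + 5.96) = 0.6772 kJ/s.

0.68 kJ/s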